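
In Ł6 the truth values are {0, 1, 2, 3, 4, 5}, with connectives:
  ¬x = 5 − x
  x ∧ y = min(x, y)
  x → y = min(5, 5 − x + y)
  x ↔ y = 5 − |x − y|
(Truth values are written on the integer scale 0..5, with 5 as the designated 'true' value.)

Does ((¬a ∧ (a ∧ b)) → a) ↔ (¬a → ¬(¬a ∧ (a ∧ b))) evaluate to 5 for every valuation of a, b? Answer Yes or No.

At a = 1, b = 1, for instance:
¬a = ¬1 = 4
a ∧ b = 1 ∧ 1 = 1
¬a ∧ (a ∧ b) = 4 ∧ 1 = 1
(¬a ∧ (a ∧ b)) → a = 1 → 1 = 5
¬a = ¬1 = 4
¬(¬a ∧ (a ∧ b)) = ¬1 = 4
¬a → ¬(¬a ∧ (a ∧ b)) = 4 → 4 = 5
((¬a ∧ (a ∧ b)) → a) ↔ (¬a → ¬(¬a ∧ (a ∧ b))) = 5 ↔ 5 = 5
and checking the remaining 35 assignments likewise gives ≥ 5 in every case.

Yes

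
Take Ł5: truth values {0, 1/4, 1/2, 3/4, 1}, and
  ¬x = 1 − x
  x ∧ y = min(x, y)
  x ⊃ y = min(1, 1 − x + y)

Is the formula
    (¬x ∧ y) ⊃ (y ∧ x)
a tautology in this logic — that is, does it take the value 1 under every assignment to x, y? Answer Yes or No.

No

Counterexample: take x = 0, y = 1/4.
¬x = ¬0 = 1
¬x ∧ y = 1 ∧ 1/4 = 1/4
y ∧ x = 1/4 ∧ 0 = 0
(¬x ∧ y) ⊃ (y ∧ x) = 1/4 ⊃ 0 = 3/4
This gives 3/4 ≠ 1.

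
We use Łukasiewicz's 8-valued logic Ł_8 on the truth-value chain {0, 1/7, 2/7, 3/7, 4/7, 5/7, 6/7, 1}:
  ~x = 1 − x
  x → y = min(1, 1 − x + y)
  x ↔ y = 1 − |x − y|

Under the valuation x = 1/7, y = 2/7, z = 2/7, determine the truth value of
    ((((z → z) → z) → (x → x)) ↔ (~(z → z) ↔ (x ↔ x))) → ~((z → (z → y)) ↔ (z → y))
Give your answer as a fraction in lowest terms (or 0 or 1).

1

z → z = 2/7 → 2/7 = 1
(z → z) → z = 1 → 2/7 = 2/7
x → x = 1/7 → 1/7 = 1
((z → z) → z) → (x → x) = 2/7 → 1 = 1
z → z = 2/7 → 2/7 = 1
~(z → z) = ~1 = 0
x ↔ x = 1/7 ↔ 1/7 = 1
~(z → z) ↔ (x ↔ x) = 0 ↔ 1 = 0
(((z → z) → z) → (x → x)) ↔ (~(z → z) ↔ (x ↔ x)) = 1 ↔ 0 = 0
z → y = 2/7 → 2/7 = 1
z → (z → y) = 2/7 → 1 = 1
z → y = 2/7 → 2/7 = 1
(z → (z → y)) ↔ (z → y) = 1 ↔ 1 = 1
~((z → (z → y)) ↔ (z → y)) = ~1 = 0
((((z → z) → z) → (x → x)) ↔ (~(z → z) ↔ (x ↔ x))) → ~((z → (z → y)) ↔ (z → y)) = 0 → 0 = 1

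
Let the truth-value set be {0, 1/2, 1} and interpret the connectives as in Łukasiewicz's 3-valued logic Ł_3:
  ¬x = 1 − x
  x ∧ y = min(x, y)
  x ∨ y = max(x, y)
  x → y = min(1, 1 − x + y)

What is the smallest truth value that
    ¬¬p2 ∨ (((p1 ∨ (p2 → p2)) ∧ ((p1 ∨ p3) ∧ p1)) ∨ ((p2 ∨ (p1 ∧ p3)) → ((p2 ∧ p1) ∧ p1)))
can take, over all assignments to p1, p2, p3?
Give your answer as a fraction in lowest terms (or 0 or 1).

Take p1 = 0, p2 = 1/2, p3 = 0:
¬p2 = ¬1/2 = 1/2
¬¬p2 = ¬1/2 = 1/2
p2 → p2 = 1/2 → 1/2 = 1
p1 ∨ (p2 → p2) = 0 ∨ 1 = 1
p1 ∨ p3 = 0 ∨ 0 = 0
(p1 ∨ p3) ∧ p1 = 0 ∧ 0 = 0
(p1 ∨ (p2 → p2)) ∧ ((p1 ∨ p3) ∧ p1) = 1 ∧ 0 = 0
p1 ∧ p3 = 0 ∧ 0 = 0
p2 ∨ (p1 ∧ p3) = 1/2 ∨ 0 = 1/2
p2 ∧ p1 = 1/2 ∧ 0 = 0
(p2 ∧ p1) ∧ p1 = 0 ∧ 0 = 0
(p2 ∨ (p1 ∧ p3)) → ((p2 ∧ p1) ∧ p1) = 1/2 → 0 = 1/2
((p1 ∨ (p2 → p2)) ∧ ((p1 ∨ p3) ∧ p1)) ∨ ((p2 ∨ (p1 ∧ p3)) → ((p2 ∧ p1) ∧ p1)) = 0 ∨ 1/2 = 1/2
¬¬p2 ∨ (((p1 ∨ (p2 → p2)) ∧ ((p1 ∨ p3) ∧ p1)) ∨ ((p2 ∨ (p1 ∧ p3)) → ((p2 ∧ p1) ∧ p1))) = 1/2 ∨ 1/2 = 1/2
No assignment yields a value below 1/2, so this is the minimum.

1/2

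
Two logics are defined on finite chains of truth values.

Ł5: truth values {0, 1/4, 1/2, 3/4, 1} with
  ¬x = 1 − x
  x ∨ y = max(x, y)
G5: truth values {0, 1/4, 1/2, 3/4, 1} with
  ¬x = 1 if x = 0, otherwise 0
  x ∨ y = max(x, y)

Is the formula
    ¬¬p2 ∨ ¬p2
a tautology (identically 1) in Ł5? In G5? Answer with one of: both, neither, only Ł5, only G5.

only G5

In Ł5: at p2 = 1/4 the value is 3/4 — not a tautology.
In G5: every assignment gives 1 — tautology.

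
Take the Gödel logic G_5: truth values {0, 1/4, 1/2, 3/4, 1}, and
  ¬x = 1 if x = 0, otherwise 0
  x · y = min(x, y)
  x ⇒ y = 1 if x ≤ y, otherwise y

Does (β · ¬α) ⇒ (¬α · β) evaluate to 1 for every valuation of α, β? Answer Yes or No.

Yes

At α = 1/4, β = 0, for instance:
¬α = ¬1/4 = 0
β · ¬α = 0 · 0 = 0
¬α · β = 0 · 0 = 0
(β · ¬α) ⇒ (¬α · β) = 0 ⇒ 0 = 1
and checking the remaining 24 assignments likewise gives ≥ 1 in every case.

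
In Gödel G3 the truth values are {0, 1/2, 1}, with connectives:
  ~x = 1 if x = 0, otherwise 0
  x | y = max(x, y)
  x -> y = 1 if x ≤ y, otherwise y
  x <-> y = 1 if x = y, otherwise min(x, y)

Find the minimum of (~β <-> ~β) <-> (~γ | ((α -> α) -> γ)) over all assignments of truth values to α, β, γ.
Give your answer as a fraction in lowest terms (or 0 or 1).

Take α = 0, β = 0, γ = 1/2:
~β = ~0 = 1
~β = ~0 = 1
~β <-> ~β = 1 <-> 1 = 1
~γ = ~1/2 = 0
α -> α = 0 -> 0 = 1
(α -> α) -> γ = 1 -> 1/2 = 1/2
~γ | ((α -> α) -> γ) = 0 | 1/2 = 1/2
(~β <-> ~β) <-> (~γ | ((α -> α) -> γ)) = 1 <-> 1/2 = 1/2
No assignment yields a value below 1/2, so this is the minimum.

1/2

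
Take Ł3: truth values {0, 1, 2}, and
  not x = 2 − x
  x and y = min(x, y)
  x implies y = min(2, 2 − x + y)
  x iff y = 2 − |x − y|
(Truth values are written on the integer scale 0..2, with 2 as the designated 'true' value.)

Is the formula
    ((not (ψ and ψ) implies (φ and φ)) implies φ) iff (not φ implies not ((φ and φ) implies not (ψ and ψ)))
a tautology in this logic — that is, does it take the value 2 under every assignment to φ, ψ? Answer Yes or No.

Counterexample: take φ = 0, ψ = 0.
ψ and ψ = 0 and 0 = 0
not (ψ and ψ) = not 0 = 2
φ and φ = 0 and 0 = 0
not (ψ and ψ) implies (φ and φ) = 2 implies 0 = 0
(not (ψ and ψ) implies (φ and φ)) implies φ = 0 implies 0 = 2
not φ = not 0 = 2
φ and φ = 0 and 0 = 0
ψ and ψ = 0 and 0 = 0
not (ψ and ψ) = not 0 = 2
(φ and φ) implies not (ψ and ψ) = 0 implies 2 = 2
not ((φ and φ) implies not (ψ and ψ)) = not 2 = 0
not φ implies not ((φ and φ) implies not (ψ and ψ)) = 2 implies 0 = 0
((not (ψ and ψ) implies (φ and φ)) implies φ) iff (not φ implies not ((φ and φ) implies not (ψ and ψ))) = 2 iff 0 = 0
This gives 0 ≠ 2.

No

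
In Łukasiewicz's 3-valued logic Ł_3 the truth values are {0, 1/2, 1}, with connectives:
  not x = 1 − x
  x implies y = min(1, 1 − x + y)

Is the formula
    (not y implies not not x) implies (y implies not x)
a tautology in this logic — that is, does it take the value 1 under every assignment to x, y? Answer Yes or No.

No

Counterexample: take x = 1/2, y = 1.
not y = not 1 = 0
not x = not 1/2 = 1/2
not not x = not 1/2 = 1/2
not y implies not not x = 0 implies 1/2 = 1
not x = not 1/2 = 1/2
y implies not x = 1 implies 1/2 = 1/2
(not y implies not not x) implies (y implies not x) = 1 implies 1/2 = 1/2
This gives 1/2 ≠ 1.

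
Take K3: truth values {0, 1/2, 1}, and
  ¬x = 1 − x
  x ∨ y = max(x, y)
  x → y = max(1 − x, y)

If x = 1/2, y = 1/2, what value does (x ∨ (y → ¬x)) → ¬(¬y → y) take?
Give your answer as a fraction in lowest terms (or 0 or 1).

1/2

¬x = ¬1/2 = 1/2
y → ¬x = 1/2 → 1/2 = 1/2
x ∨ (y → ¬x) = 1/2 ∨ 1/2 = 1/2
¬y = ¬1/2 = 1/2
¬y → y = 1/2 → 1/2 = 1/2
¬(¬y → y) = ¬1/2 = 1/2
(x ∨ (y → ¬x)) → ¬(¬y → y) = 1/2 → 1/2 = 1/2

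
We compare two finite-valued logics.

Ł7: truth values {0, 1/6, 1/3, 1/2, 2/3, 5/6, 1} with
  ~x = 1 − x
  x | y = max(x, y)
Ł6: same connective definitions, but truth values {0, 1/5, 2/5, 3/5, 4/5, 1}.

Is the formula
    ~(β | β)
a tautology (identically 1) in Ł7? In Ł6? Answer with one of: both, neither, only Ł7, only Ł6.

In Ł7: at β = 1/6 the value is 5/6 — not a tautology.
In Ł6: at β = 1/5 the value is 4/5 — not a tautology.

neither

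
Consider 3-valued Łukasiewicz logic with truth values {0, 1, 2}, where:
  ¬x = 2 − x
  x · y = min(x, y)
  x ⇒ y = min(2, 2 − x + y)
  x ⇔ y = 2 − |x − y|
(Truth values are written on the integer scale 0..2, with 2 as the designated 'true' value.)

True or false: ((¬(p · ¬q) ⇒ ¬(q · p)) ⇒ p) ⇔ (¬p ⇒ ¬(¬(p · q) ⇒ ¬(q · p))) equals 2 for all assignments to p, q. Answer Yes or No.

No

Counterexample: take p = 1, q = 2.
¬q = ¬2 = 0
p · ¬q = 1 · 0 = 0
¬(p · ¬q) = ¬0 = 2
q · p = 2 · 1 = 1
¬(q · p) = ¬1 = 1
¬(p · ¬q) ⇒ ¬(q · p) = 2 ⇒ 1 = 1
(¬(p · ¬q) ⇒ ¬(q · p)) ⇒ p = 1 ⇒ 1 = 2
¬p = ¬1 = 1
p · q = 1 · 2 = 1
¬(p · q) = ¬1 = 1
q · p = 2 · 1 = 1
¬(q · p) = ¬1 = 1
¬(p · q) ⇒ ¬(q · p) = 1 ⇒ 1 = 2
¬(¬(p · q) ⇒ ¬(q · p)) = ¬2 = 0
¬p ⇒ ¬(¬(p · q) ⇒ ¬(q · p)) = 1 ⇒ 0 = 1
((¬(p · ¬q) ⇒ ¬(q · p)) ⇒ p) ⇔ (¬p ⇒ ¬(¬(p · q) ⇒ ¬(q · p))) = 2 ⇔ 1 = 1
This gives 1 ≠ 2.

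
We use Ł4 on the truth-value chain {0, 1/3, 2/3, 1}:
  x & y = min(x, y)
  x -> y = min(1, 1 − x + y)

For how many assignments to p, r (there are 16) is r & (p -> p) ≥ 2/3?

8

p = 0, r = 0 ↦ 0  <
p = 0, r = 1/3 ↦ 1/3  <
p = 0, r = 2/3 ↦ 2/3  ≥
p = 0, r = 1 ↦ 1  ≥
p = 1/3, r = 0 ↦ 0  <
p = 1/3, r = 1/3 ↦ 1/3  <
p = 1/3, r = 2/3 ↦ 2/3  ≥
p = 1/3, r = 1 ↦ 1  ≥
p = 2/3, r = 0 ↦ 0  <
p = 2/3, r = 1/3 ↦ 1/3  <
p = 2/3, r = 2/3 ↦ 2/3  ≥
p = 2/3, r = 1 ↦ 1  ≥
p = 1, r = 0 ↦ 0  <
p = 1, r = 1/3 ↦ 1/3  <
p = 1, r = 2/3 ↦ 2/3  ≥
p = 1, r = 1 ↦ 1  ≥
So 8 of the 16 assignments meet the threshold.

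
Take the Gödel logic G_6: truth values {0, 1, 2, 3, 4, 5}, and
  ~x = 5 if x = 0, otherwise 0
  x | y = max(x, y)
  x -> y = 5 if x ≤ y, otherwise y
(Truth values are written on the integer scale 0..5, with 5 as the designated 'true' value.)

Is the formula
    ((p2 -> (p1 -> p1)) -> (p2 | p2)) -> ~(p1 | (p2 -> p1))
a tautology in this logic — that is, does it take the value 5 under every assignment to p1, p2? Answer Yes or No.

No

Counterexample: take p1 = 1, p2 = 1.
p1 -> p1 = 1 -> 1 = 5
p2 -> (p1 -> p1) = 1 -> 5 = 5
p2 | p2 = 1 | 1 = 1
(p2 -> (p1 -> p1)) -> (p2 | p2) = 5 -> 1 = 1
p2 -> p1 = 1 -> 1 = 5
p1 | (p2 -> p1) = 1 | 5 = 5
~(p1 | (p2 -> p1)) = ~5 = 0
((p2 -> (p1 -> p1)) -> (p2 | p2)) -> ~(p1 | (p2 -> p1)) = 1 -> 0 = 0
This gives 0 ≠ 5.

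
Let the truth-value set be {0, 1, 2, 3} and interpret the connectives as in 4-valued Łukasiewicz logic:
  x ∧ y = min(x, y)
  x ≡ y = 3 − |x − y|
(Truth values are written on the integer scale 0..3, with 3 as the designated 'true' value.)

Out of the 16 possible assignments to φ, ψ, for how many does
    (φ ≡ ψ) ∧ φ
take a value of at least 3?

φ = 0, ψ = 0 ↦ 0  <
φ = 0, ψ = 1 ↦ 0  <
φ = 0, ψ = 2 ↦ 0  <
φ = 0, ψ = 3 ↦ 0  <
φ = 1, ψ = 0 ↦ 1  <
φ = 1, ψ = 1 ↦ 1  <
φ = 1, ψ = 2 ↦ 1  <
φ = 1, ψ = 3 ↦ 1  <
φ = 2, ψ = 0 ↦ 1  <
φ = 2, ψ = 1 ↦ 2  <
φ = 2, ψ = 2 ↦ 2  <
φ = 2, ψ = 3 ↦ 2  <
φ = 3, ψ = 0 ↦ 0  <
φ = 3, ψ = 1 ↦ 1  <
φ = 3, ψ = 2 ↦ 2  <
φ = 3, ψ = 3 ↦ 3  ≥
So 1 of the 16 assignments meets the threshold.

1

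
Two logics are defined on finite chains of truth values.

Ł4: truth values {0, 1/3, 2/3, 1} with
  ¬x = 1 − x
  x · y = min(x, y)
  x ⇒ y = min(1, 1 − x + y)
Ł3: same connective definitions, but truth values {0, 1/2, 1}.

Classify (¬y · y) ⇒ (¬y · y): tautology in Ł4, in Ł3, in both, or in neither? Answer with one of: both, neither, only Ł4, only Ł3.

both

In Ł4: every assignment gives 1 — tautology.
In Ł3: every assignment gives 1 — tautology.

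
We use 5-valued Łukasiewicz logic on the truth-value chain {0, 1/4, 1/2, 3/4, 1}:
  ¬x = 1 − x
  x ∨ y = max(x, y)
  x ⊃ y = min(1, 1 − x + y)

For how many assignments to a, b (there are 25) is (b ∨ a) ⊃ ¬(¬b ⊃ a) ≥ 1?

value 1: 6 assignments (counts)
value 3/4: 2 assignments
value 1/2: 3 assignments
value 1/4: 5 assignments
value 0: 9 assignments
So 6 of the 25 assignments meet the threshold.

6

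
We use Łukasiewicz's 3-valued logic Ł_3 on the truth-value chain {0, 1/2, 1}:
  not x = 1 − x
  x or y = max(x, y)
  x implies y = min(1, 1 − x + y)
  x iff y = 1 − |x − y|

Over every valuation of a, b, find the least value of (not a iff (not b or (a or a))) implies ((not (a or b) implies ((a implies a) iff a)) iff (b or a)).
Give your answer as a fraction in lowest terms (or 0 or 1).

Take a = 1/2, b = 1/2:
not a = not 1/2 = 1/2
not b = not 1/2 = 1/2
a or a = 1/2 or 1/2 = 1/2
not b or (a or a) = 1/2 or 1/2 = 1/2
not a iff (not b or (a or a)) = 1/2 iff 1/2 = 1
a or b = 1/2 or 1/2 = 1/2
not (a or b) = not 1/2 = 1/2
a implies a = 1/2 implies 1/2 = 1
(a implies a) iff a = 1 iff 1/2 = 1/2
not (a or b) implies ((a implies a) iff a) = 1/2 implies 1/2 = 1
b or a = 1/2 or 1/2 = 1/2
(not (a or b) implies ((a implies a) iff a)) iff (b or a) = 1 iff 1/2 = 1/2
(not a iff (not b or (a or a))) implies ((not (a or b) implies ((a implies a) iff a)) iff (b or a)) = 1 implies 1/2 = 1/2
No assignment yields a value below 1/2, so this is the minimum.

1/2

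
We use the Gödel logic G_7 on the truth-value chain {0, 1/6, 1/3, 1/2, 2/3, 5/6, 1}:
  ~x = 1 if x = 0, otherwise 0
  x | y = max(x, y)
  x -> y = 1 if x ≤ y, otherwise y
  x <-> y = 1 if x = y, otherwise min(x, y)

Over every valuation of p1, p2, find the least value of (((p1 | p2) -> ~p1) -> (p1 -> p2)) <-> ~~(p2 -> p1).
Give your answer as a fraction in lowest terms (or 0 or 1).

Take p1 = 0, p2 = 1/6:
p1 | p2 = 0 | 1/6 = 1/6
~p1 = ~0 = 1
(p1 | p2) -> ~p1 = 1/6 -> 1 = 1
p1 -> p2 = 0 -> 1/6 = 1
((p1 | p2) -> ~p1) -> (p1 -> p2) = 1 -> 1 = 1
p2 -> p1 = 1/6 -> 0 = 0
~(p2 -> p1) = ~0 = 1
~~(p2 -> p1) = ~1 = 0
(((p1 | p2) -> ~p1) -> (p1 -> p2)) <-> ~~(p2 -> p1) = 1 <-> 0 = 0
No assignment yields a value below 0, so this is the minimum.

0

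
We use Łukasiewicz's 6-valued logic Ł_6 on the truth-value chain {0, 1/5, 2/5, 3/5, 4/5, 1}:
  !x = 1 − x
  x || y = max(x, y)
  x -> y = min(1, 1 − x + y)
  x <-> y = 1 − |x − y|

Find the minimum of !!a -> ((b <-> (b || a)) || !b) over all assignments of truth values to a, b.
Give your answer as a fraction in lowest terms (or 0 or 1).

Take a = 1, b = 2/5:
!a = !1 = 0
!!a = !0 = 1
b || a = 2/5 || 1 = 1
b <-> (b || a) = 2/5 <-> 1 = 2/5
!b = !2/5 = 3/5
(b <-> (b || a)) || !b = 2/5 || 3/5 = 3/5
!!a -> ((b <-> (b || a)) || !b) = 1 -> 3/5 = 3/5
No assignment yields a value below 3/5, so this is the minimum.

3/5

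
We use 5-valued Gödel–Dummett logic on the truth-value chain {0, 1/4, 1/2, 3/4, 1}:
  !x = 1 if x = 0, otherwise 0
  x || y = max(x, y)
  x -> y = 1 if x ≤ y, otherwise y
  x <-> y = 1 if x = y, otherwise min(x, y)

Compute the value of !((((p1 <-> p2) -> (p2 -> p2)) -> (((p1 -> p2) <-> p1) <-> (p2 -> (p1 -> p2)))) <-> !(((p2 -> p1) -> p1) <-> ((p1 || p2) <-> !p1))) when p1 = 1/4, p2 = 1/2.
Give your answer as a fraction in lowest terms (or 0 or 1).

p1 <-> p2 = 1/4 <-> 1/2 = 1/4
p2 -> p2 = 1/2 -> 1/2 = 1
(p1 <-> p2) -> (p2 -> p2) = 1/4 -> 1 = 1
p1 -> p2 = 1/4 -> 1/2 = 1
(p1 -> p2) <-> p1 = 1 <-> 1/4 = 1/4
p1 -> p2 = 1/4 -> 1/2 = 1
p2 -> (p1 -> p2) = 1/2 -> 1 = 1
((p1 -> p2) <-> p1) <-> (p2 -> (p1 -> p2)) = 1/4 <-> 1 = 1/4
((p1 <-> p2) -> (p2 -> p2)) -> (((p1 -> p2) <-> p1) <-> (p2 -> (p1 -> p2))) = 1 -> 1/4 = 1/4
p2 -> p1 = 1/2 -> 1/4 = 1/4
(p2 -> p1) -> p1 = 1/4 -> 1/4 = 1
p1 || p2 = 1/4 || 1/2 = 1/2
!p1 = !1/4 = 0
(p1 || p2) <-> !p1 = 1/2 <-> 0 = 0
((p2 -> p1) -> p1) <-> ((p1 || p2) <-> !p1) = 1 <-> 0 = 0
!(((p2 -> p1) -> p1) <-> ((p1 || p2) <-> !p1)) = !0 = 1
(((p1 <-> p2) -> (p2 -> p2)) -> (((p1 -> p2) <-> p1) <-> (p2 -> (p1 -> p2)))) <-> !(((p2 -> p1) -> p1) <-> ((p1 || p2) <-> !p1)) = 1/4 <-> 1 = 1/4
!((((p1 <-> p2) -> (p2 -> p2)) -> (((p1 -> p2) <-> p1) <-> (p2 -> (p1 -> p2)))) <-> !(((p2 -> p1) -> p1) <-> ((p1 || p2) <-> !p1))) = !1/4 = 0

0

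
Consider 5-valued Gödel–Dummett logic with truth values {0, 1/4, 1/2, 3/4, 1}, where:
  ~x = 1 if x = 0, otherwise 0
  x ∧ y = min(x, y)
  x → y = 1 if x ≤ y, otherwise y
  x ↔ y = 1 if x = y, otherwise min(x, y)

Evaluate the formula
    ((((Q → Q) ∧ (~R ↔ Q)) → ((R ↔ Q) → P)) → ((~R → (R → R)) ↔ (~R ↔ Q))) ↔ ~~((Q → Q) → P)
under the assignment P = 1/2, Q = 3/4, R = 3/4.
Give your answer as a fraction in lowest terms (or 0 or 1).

0

Q → Q = 3/4 → 3/4 = 1
~R = ~3/4 = 0
~R ↔ Q = 0 ↔ 3/4 = 0
(Q → Q) ∧ (~R ↔ Q) = 1 ∧ 0 = 0
R ↔ Q = 3/4 ↔ 3/4 = 1
(R ↔ Q) → P = 1 → 1/2 = 1/2
((Q → Q) ∧ (~R ↔ Q)) → ((R ↔ Q) → P) = 0 → 1/2 = 1
~R = ~3/4 = 0
R → R = 3/4 → 3/4 = 1
~R → (R → R) = 0 → 1 = 1
~R = ~3/4 = 0
~R ↔ Q = 0 ↔ 3/4 = 0
(~R → (R → R)) ↔ (~R ↔ Q) = 1 ↔ 0 = 0
(((Q → Q) ∧ (~R ↔ Q)) → ((R ↔ Q) → P)) → ((~R → (R → R)) ↔ (~R ↔ Q)) = 1 → 0 = 0
Q → Q = 3/4 → 3/4 = 1
(Q → Q) → P = 1 → 1/2 = 1/2
~((Q → Q) → P) = ~1/2 = 0
~~((Q → Q) → P) = ~0 = 1
((((Q → Q) ∧ (~R ↔ Q)) → ((R ↔ Q) → P)) → ((~R → (R → R)) ↔ (~R ↔ Q))) ↔ ~~((Q → Q) → P) = 0 ↔ 1 = 0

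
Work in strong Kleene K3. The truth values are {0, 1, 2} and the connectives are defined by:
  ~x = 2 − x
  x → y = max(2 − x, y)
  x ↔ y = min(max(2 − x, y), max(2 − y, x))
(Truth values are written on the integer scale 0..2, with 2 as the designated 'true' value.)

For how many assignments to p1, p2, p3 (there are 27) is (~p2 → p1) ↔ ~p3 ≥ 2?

value 2: 6 assignments (counts)
value 1: 15 assignments
value 0: 6 assignments
So 6 of the 27 assignments meet the threshold.

6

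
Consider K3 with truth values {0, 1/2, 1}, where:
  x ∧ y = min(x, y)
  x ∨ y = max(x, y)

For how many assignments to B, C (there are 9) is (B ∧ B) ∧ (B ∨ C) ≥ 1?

B = 0, C = 0 ↦ 0  <
B = 0, C = 1/2 ↦ 0  <
B = 0, C = 1 ↦ 0  <
B = 1/2, C = 0 ↦ 1/2  <
B = 1/2, C = 1/2 ↦ 1/2  <
B = 1/2, C = 1 ↦ 1/2  <
B = 1, C = 0 ↦ 1  ≥
B = 1, C = 1/2 ↦ 1  ≥
B = 1, C = 1 ↦ 1  ≥
So 3 of the 9 assignments meet the threshold.

3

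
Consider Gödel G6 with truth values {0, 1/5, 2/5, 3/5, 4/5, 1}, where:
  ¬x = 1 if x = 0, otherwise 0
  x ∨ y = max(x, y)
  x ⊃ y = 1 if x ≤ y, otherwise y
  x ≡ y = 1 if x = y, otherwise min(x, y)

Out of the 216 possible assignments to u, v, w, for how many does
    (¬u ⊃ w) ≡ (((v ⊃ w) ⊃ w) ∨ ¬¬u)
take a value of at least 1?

201

value 1: 201 assignments (counts)
value 4/5: 1 assignment
value 3/5: 2 assignments
value 2/5: 3 assignments
value 1/5: 4 assignments
value 0: 5 assignments
So 201 of the 216 assignments meet the threshold.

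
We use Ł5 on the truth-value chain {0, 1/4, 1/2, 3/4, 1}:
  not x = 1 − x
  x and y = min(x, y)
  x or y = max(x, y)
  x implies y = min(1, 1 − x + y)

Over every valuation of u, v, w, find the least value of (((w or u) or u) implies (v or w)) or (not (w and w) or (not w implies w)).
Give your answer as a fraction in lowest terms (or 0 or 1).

Take u = 1/2, v = 0, w = 1/4:
w or u = 1/4 or 1/2 = 1/2
(w or u) or u = 1/2 or 1/2 = 1/2
v or w = 0 or 1/4 = 1/4
((w or u) or u) implies (v or w) = 1/2 implies 1/4 = 3/4
w and w = 1/4 and 1/4 = 1/4
not (w and w) = not 1/4 = 3/4
not w = not 1/4 = 3/4
not w implies w = 3/4 implies 1/4 = 1/2
not (w and w) or (not w implies w) = 3/4 or 1/2 = 3/4
(((w or u) or u) implies (v or w)) or (not (w and w) or (not w implies w)) = 3/4 or 3/4 = 3/4
No assignment yields a value below 3/4, so this is the minimum.

3/4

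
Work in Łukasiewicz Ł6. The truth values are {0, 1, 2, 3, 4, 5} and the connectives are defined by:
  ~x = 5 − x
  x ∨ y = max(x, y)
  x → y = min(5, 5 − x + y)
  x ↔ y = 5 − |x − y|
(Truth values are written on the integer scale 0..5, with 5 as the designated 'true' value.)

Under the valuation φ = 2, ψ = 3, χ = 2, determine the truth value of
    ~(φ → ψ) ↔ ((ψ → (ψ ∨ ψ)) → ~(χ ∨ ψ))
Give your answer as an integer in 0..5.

φ → ψ = 2 → 3 = 5
~(φ → ψ) = ~5 = 0
ψ ∨ ψ = 3 ∨ 3 = 3
ψ → (ψ ∨ ψ) = 3 → 3 = 5
χ ∨ ψ = 2 ∨ 3 = 3
~(χ ∨ ψ) = ~3 = 2
(ψ → (ψ ∨ ψ)) → ~(χ ∨ ψ) = 5 → 2 = 2
~(φ → ψ) ↔ ((ψ → (ψ ∨ ψ)) → ~(χ ∨ ψ)) = 0 ↔ 2 = 3

3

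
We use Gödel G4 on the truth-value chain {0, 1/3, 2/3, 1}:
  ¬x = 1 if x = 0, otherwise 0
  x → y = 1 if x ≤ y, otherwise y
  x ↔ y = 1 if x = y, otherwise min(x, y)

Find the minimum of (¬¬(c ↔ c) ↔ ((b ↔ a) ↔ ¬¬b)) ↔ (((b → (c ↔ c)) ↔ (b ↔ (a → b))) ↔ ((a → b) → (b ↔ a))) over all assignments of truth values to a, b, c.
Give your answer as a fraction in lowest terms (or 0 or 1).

Take a = 1/3, b = 1/3, c = 0:
c ↔ c = 0 ↔ 0 = 1
¬(c ↔ c) = ¬1 = 0
¬¬(c ↔ c) = ¬0 = 1
b ↔ a = 1/3 ↔ 1/3 = 1
¬b = ¬1/3 = 0
¬¬b = ¬0 = 1
(b ↔ a) ↔ ¬¬b = 1 ↔ 1 = 1
¬¬(c ↔ c) ↔ ((b ↔ a) ↔ ¬¬b) = 1 ↔ 1 = 1
c ↔ c = 0 ↔ 0 = 1
b → (c ↔ c) = 1/3 → 1 = 1
a → b = 1/3 → 1/3 = 1
b ↔ (a → b) = 1/3 ↔ 1 = 1/3
(b → (c ↔ c)) ↔ (b ↔ (a → b)) = 1 ↔ 1/3 = 1/3
a → b = 1/3 → 1/3 = 1
b ↔ a = 1/3 ↔ 1/3 = 1
(a → b) → (b ↔ a) = 1 → 1 = 1
((b → (c ↔ c)) ↔ (b ↔ (a → b))) ↔ ((a → b) → (b ↔ a)) = 1/3 ↔ 1 = 1/3
(¬¬(c ↔ c) ↔ ((b ↔ a) ↔ ¬¬b)) ↔ (((b → (c ↔ c)) ↔ (b ↔ (a → b))) ↔ ((a → b) → (b ↔ a))) = 1 ↔ 1/3 = 1/3
No assignment yields a value below 1/3, so this is the minimum.

1/3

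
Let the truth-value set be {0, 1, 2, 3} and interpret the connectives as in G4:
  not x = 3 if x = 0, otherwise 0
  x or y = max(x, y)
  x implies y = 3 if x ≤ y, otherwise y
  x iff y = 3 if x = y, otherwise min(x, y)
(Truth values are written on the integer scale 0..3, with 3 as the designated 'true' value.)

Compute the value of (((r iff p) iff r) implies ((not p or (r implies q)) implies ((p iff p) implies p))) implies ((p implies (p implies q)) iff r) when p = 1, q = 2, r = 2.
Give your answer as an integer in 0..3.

2

r iff p = 2 iff 1 = 1
(r iff p) iff r = 1 iff 2 = 1
not p = not 1 = 0
r implies q = 2 implies 2 = 3
not p or (r implies q) = 0 or 3 = 3
p iff p = 1 iff 1 = 3
(p iff p) implies p = 3 implies 1 = 1
(not p or (r implies q)) implies ((p iff p) implies p) = 3 implies 1 = 1
((r iff p) iff r) implies ((not p or (r implies q)) implies ((p iff p) implies p)) = 1 implies 1 = 3
p implies q = 1 implies 2 = 3
p implies (p implies q) = 1 implies 3 = 3
(p implies (p implies q)) iff r = 3 iff 2 = 2
(((r iff p) iff r) implies ((not p or (r implies q)) implies ((p iff p) implies p))) implies ((p implies (p implies q)) iff r) = 3 implies 2 = 2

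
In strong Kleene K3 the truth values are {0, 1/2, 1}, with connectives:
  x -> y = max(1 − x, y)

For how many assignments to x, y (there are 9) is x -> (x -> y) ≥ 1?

5

x = 0, y = 0 ↦ 1  ≥
x = 0, y = 1/2 ↦ 1  ≥
x = 0, y = 1 ↦ 1  ≥
x = 1/2, y = 0 ↦ 1/2  <
x = 1/2, y = 1/2 ↦ 1/2  <
x = 1/2, y = 1 ↦ 1  ≥
x = 1, y = 0 ↦ 0  <
x = 1, y = 1/2 ↦ 1/2  <
x = 1, y = 1 ↦ 1  ≥
So 5 of the 9 assignments meet the threshold.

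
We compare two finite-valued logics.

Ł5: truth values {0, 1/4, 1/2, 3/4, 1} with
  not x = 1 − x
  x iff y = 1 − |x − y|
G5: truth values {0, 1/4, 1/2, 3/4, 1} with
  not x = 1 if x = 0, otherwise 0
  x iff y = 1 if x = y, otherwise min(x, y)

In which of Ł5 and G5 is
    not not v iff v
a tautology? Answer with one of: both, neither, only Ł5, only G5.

only Ł5

In Ł5: every assignment gives 1 — tautology.
In G5: at v = 1/4 the value is 1/4 — not a tautology.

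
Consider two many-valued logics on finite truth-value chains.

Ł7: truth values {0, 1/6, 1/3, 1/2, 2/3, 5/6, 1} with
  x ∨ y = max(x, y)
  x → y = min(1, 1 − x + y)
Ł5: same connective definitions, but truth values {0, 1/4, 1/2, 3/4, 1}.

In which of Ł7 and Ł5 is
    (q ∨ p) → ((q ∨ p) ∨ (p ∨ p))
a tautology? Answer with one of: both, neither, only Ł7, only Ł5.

In Ł7: every assignment gives 1 — tautology.
In Ł5: every assignment gives 1 — tautology.

both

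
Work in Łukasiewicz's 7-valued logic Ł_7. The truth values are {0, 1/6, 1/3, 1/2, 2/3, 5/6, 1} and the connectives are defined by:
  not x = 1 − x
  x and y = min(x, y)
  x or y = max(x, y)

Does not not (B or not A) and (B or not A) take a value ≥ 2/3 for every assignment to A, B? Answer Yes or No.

No

Counterexample: take A = 1/2, B = 0.
not A = not 1/2 = 1/2
B or not A = 0 or 1/2 = 1/2
not (B or not A) = not 1/2 = 1/2
not not (B or not A) = not 1/2 = 1/2
not not (B or not A) and (B or not A) = 1/2 and 1/2 = 1/2
This gives 1/2, which is below 2/3.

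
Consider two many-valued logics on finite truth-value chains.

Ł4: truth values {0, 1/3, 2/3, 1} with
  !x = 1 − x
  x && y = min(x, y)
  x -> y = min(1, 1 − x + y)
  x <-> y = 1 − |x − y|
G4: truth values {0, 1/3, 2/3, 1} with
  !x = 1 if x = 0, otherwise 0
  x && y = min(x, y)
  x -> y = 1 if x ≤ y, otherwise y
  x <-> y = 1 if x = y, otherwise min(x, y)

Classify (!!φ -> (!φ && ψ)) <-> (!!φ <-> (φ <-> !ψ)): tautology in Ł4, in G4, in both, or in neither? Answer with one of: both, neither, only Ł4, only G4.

neither

In Ł4: at φ = 0, ψ = 1/3 the value is 2/3 — not a tautology.
In G4: at φ = 0, ψ = 1/3 the value is 0 — not a tautology.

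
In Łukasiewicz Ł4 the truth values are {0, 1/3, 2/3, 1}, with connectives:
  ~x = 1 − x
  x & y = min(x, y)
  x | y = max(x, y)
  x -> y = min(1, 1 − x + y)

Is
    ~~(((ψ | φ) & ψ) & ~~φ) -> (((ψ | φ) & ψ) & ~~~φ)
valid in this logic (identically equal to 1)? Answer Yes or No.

Counterexample: take φ = 2/3, ψ = 2/3.
ψ | φ = 2/3 | 2/3 = 2/3
(ψ | φ) & ψ = 2/3 & 2/3 = 2/3
~φ = ~2/3 = 1/3
~~φ = ~1/3 = 2/3
((ψ | φ) & ψ) & ~~φ = 2/3 & 2/3 = 2/3
~(((ψ | φ) & ψ) & ~~φ) = ~2/3 = 1/3
~~(((ψ | φ) & ψ) & ~~φ) = ~1/3 = 2/3
ψ | φ = 2/3 | 2/3 = 2/3
(ψ | φ) & ψ = 2/3 & 2/3 = 2/3
~φ = ~2/3 = 1/3
~~φ = ~1/3 = 2/3
~~~φ = ~2/3 = 1/3
((ψ | φ) & ψ) & ~~~φ = 2/3 & 1/3 = 1/3
~~(((ψ | φ) & ψ) & ~~φ) -> (((ψ | φ) & ψ) & ~~~φ) = 2/3 -> 1/3 = 2/3
This gives 2/3 ≠ 1.

No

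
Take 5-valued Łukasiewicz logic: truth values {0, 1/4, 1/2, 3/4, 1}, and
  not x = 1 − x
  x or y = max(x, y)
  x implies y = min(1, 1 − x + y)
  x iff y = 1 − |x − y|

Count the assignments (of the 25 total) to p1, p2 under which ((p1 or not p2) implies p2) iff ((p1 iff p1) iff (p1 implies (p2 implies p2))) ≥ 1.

value 1: 12 assignments (counts)
value 3/4: 2 assignments
value 1/2: 5 assignments
value 1/4: 1 assignment
value 0: 5 assignments
So 12 of the 25 assignments meet the threshold.

12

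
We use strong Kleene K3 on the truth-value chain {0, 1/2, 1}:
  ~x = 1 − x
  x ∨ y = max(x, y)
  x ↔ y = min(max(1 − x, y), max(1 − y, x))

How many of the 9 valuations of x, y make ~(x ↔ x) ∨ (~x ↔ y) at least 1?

2

x = 0, y = 0 ↦ 0  <
x = 0, y = 1/2 ↦ 1/2  <
x = 0, y = 1 ↦ 1  ≥
x = 1/2, y = 0 ↦ 1/2  <
x = 1/2, y = 1/2 ↦ 1/2  <
x = 1/2, y = 1 ↦ 1/2  <
x = 1, y = 0 ↦ 1  ≥
x = 1, y = 1/2 ↦ 1/2  <
x = 1, y = 1 ↦ 0  <
So 2 of the 9 assignments meet the threshold.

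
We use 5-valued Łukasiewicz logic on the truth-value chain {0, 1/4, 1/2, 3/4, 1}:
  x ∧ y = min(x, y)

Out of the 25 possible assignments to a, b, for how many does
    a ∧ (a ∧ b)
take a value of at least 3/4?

4

value 1: 1 assignment (counts)
value 3/4: 3 assignments (counts)
value 1/2: 5 assignments
value 1/4: 7 assignments
value 0: 9 assignments
So 4 of the 25 assignments meet the threshold.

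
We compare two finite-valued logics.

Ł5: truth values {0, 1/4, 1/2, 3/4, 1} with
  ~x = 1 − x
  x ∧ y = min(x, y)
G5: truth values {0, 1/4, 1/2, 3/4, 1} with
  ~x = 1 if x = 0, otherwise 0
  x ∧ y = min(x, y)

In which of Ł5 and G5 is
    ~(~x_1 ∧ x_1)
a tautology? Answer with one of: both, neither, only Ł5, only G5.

In Ł5: at x_1 = 1/4 the value is 3/4 — not a tautology.
In G5: every assignment gives 1 — tautology.

only G5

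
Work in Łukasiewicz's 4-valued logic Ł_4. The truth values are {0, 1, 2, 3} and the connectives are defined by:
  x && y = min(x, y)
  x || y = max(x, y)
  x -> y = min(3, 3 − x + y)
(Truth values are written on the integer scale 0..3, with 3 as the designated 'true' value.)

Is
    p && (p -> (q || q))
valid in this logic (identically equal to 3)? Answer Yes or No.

No

Counterexample: take p = 0, q = 0.
q || q = 0 || 0 = 0
p -> (q || q) = 0 -> 0 = 3
p && (p -> (q || q)) = 0 && 3 = 0
This gives 0 ≠ 3.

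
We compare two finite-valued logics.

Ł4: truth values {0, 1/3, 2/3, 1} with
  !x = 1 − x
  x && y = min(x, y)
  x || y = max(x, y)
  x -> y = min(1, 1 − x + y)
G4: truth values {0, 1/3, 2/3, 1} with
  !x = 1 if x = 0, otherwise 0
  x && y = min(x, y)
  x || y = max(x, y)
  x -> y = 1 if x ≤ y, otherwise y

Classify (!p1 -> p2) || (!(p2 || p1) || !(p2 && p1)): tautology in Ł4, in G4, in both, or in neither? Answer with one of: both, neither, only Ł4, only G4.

only G4

In Ł4: at p1 = 1/3, p2 = 1/3 the value is 2/3 — not a tautology.
In G4: every assignment gives 1 — tautology.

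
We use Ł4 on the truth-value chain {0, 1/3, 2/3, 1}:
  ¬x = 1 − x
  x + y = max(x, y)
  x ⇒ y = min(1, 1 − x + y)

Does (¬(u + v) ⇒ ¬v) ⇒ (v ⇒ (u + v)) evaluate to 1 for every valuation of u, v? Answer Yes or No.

Yes

u = 0, v = 0 ↦ 1
u = 0, v = 1/3 ↦ 1
u = 0, v = 2/3 ↦ 1
u = 0, v = 1 ↦ 1
u = 1/3, v = 0 ↦ 1
u = 1/3, v = 1/3 ↦ 1
u = 1/3, v = 2/3 ↦ 1
u = 1/3, v = 1 ↦ 1
u = 2/3, v = 0 ↦ 1
u = 2/3, v = 1/3 ↦ 1
u = 2/3, v = 2/3 ↦ 1
u = 2/3, v = 1 ↦ 1
u = 1, v = 0 ↦ 1
u = 1, v = 1/3 ↦ 1
u = 1, v = 2/3 ↦ 1
u = 1, v = 1 ↦ 1
Every assignment gives a value ≥ 1.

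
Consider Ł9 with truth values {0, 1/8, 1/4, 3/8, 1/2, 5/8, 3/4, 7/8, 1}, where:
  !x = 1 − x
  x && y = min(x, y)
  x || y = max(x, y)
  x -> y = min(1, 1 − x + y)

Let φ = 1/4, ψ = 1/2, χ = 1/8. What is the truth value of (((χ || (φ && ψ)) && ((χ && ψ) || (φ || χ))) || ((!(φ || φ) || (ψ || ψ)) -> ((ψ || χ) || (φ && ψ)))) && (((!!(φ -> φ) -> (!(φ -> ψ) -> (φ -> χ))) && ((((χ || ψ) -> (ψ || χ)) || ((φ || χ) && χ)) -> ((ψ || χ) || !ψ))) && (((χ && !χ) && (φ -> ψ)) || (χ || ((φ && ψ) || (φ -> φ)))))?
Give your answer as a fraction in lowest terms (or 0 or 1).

1/2

φ && ψ = 1/4 && 1/2 = 1/4
χ || (φ && ψ) = 1/8 || 1/4 = 1/4
χ && ψ = 1/8 && 1/2 = 1/8
φ || χ = 1/4 || 1/8 = 1/4
(χ && ψ) || (φ || χ) = 1/8 || 1/4 = 1/4
(χ || (φ && ψ)) && ((χ && ψ) || (φ || χ)) = 1/4 && 1/4 = 1/4
φ || φ = 1/4 || 1/4 = 1/4
!(φ || φ) = !1/4 = 3/4
ψ || ψ = 1/2 || 1/2 = 1/2
!(φ || φ) || (ψ || ψ) = 3/4 || 1/2 = 3/4
ψ || χ = 1/2 || 1/8 = 1/2
φ && ψ = 1/4 && 1/2 = 1/4
(ψ || χ) || (φ && ψ) = 1/2 || 1/4 = 1/2
(!(φ || φ) || (ψ || ψ)) -> ((ψ || χ) || (φ && ψ)) = 3/4 -> 1/2 = 3/4
((χ || (φ && ψ)) && ((χ && ψ) || (φ || χ))) || ((!(φ || φ) || (ψ || ψ)) -> ((ψ || χ) || (φ && ψ))) = 1/4 || 3/4 = 3/4
φ -> φ = 1/4 -> 1/4 = 1
!(φ -> φ) = !1 = 0
!!(φ -> φ) = !0 = 1
φ -> ψ = 1/4 -> 1/2 = 1
!(φ -> ψ) = !1 = 0
φ -> χ = 1/4 -> 1/8 = 7/8
!(φ -> ψ) -> (φ -> χ) = 0 -> 7/8 = 1
!!(φ -> φ) -> (!(φ -> ψ) -> (φ -> χ)) = 1 -> 1 = 1
χ || ψ = 1/8 || 1/2 = 1/2
ψ || χ = 1/2 || 1/8 = 1/2
(χ || ψ) -> (ψ || χ) = 1/2 -> 1/2 = 1
φ || χ = 1/4 || 1/8 = 1/4
(φ || χ) && χ = 1/4 && 1/8 = 1/8
((χ || ψ) -> (ψ || χ)) || ((φ || χ) && χ) = 1 || 1/8 = 1
ψ || χ = 1/2 || 1/8 = 1/2
!ψ = !1/2 = 1/2
(ψ || χ) || !ψ = 1/2 || 1/2 = 1/2
(((χ || ψ) -> (ψ || χ)) || ((φ || χ) && χ)) -> ((ψ || χ) || !ψ) = 1 -> 1/2 = 1/2
(!!(φ -> φ) -> (!(φ -> ψ) -> (φ -> χ))) && ((((χ || ψ) -> (ψ || χ)) || ((φ || χ) && χ)) -> ((ψ || χ) || !ψ)) = 1 && 1/2 = 1/2
!χ = !1/8 = 7/8
χ && !χ = 1/8 && 7/8 = 1/8
φ -> ψ = 1/4 -> 1/2 = 1
(χ && !χ) && (φ -> ψ) = 1/8 && 1 = 1/8
φ && ψ = 1/4 && 1/2 = 1/4
φ -> φ = 1/4 -> 1/4 = 1
(φ && ψ) || (φ -> φ) = 1/4 || 1 = 1
χ || ((φ && ψ) || (φ -> φ)) = 1/8 || 1 = 1
((χ && !χ) && (φ -> ψ)) || (χ || ((φ && ψ) || (φ -> φ))) = 1/8 || 1 = 1
((!!(φ -> φ) -> (!(φ -> ψ) -> (φ -> χ))) && ((((χ || ψ) -> (ψ || χ)) || ((φ || χ) && χ)) -> ((ψ || χ) || !ψ))) && (((χ && !χ) && (φ -> ψ)) || (χ || ((φ && ψ) || (φ -> φ)))) = 1/2 && 1 = 1/2
(((χ || (φ && ψ)) && ((χ && ψ) || (φ || χ))) || ((!(φ || φ) || (ψ || ψ)) -> ((ψ || χ) || (φ && ψ)))) && (((!!(φ -> φ) -> (!(φ -> ψ) -> (φ -> χ))) && ((((χ || ψ) -> (ψ || χ)) || ((φ || χ) && χ)) -> ((ψ || χ) || !ψ))) && (((χ && !χ) && (φ -> ψ)) || (χ || ((φ && ψ) || (φ -> φ))))) = 3/4 && 1/2 = 1/2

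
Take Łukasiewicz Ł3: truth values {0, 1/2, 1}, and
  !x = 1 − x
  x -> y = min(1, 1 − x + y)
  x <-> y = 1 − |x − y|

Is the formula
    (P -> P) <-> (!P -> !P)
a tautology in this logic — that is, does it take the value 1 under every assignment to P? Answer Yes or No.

P = 0 ↦ 1
P = 1/2 ↦ 1
P = 1 ↦ 1
Every assignment gives a value ≥ 1.

Yes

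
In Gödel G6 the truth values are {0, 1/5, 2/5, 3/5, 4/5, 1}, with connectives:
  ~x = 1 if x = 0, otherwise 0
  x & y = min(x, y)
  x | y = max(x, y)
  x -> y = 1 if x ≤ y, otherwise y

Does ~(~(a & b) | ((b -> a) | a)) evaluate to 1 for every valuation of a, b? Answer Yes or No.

Counterexample: take a = 0, b = 0.
a & b = 0 & 0 = 0
~(a & b) = ~0 = 1
b -> a = 0 -> 0 = 1
(b -> a) | a = 1 | 0 = 1
~(a & b) | ((b -> a) | a) = 1 | 1 = 1
~(~(a & b) | ((b -> a) | a)) = ~1 = 0
This gives 0 ≠ 1.

No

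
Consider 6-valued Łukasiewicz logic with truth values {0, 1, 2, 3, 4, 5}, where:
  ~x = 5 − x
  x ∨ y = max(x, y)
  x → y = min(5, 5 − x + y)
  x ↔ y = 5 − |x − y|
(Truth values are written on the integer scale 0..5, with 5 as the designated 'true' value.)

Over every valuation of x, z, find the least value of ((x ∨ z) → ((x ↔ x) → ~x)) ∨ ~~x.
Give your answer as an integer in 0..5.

3

Take x = 2, z = 5:
x ∨ z = 2 ∨ 5 = 5
x ↔ x = 2 ↔ 2 = 5
~x = ~2 = 3
(x ↔ x) → ~x = 5 → 3 = 3
(x ∨ z) → ((x ↔ x) → ~x) = 5 → 3 = 3
~x = ~2 = 3
~~x = ~3 = 2
((x ∨ z) → ((x ↔ x) → ~x)) ∨ ~~x = 3 ∨ 2 = 3
No assignment yields a value below 3, so this is the minimum.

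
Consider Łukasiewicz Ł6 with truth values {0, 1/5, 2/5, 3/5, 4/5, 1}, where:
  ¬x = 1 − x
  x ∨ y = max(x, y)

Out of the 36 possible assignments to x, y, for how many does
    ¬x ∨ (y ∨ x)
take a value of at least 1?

value 1: 16 assignments (counts)
value 4/5: 12 assignments
value 3/5: 8 assignments
So 16 of the 36 assignments meet the threshold.

16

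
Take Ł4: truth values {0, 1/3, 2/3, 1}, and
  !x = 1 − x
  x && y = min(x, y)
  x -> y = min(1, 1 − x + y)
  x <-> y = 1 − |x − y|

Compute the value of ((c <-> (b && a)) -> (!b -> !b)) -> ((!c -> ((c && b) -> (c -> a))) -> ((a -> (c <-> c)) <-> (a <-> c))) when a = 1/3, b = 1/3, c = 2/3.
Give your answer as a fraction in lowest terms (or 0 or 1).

2/3

b && a = 1/3 && 1/3 = 1/3
c <-> (b && a) = 2/3 <-> 1/3 = 2/3
!b = !1/3 = 2/3
!b = !1/3 = 2/3
!b -> !b = 2/3 -> 2/3 = 1
(c <-> (b && a)) -> (!b -> !b) = 2/3 -> 1 = 1
!c = !2/3 = 1/3
c && b = 2/3 && 1/3 = 1/3
c -> a = 2/3 -> 1/3 = 2/3
(c && b) -> (c -> a) = 1/3 -> 2/3 = 1
!c -> ((c && b) -> (c -> a)) = 1/3 -> 1 = 1
c <-> c = 2/3 <-> 2/3 = 1
a -> (c <-> c) = 1/3 -> 1 = 1
a <-> c = 1/3 <-> 2/3 = 2/3
(a -> (c <-> c)) <-> (a <-> c) = 1 <-> 2/3 = 2/3
(!c -> ((c && b) -> (c -> a))) -> ((a -> (c <-> c)) <-> (a <-> c)) = 1 -> 2/3 = 2/3
((c <-> (b && a)) -> (!b -> !b)) -> ((!c -> ((c && b) -> (c -> a))) -> ((a -> (c <-> c)) <-> (a <-> c))) = 1 -> 2/3 = 2/3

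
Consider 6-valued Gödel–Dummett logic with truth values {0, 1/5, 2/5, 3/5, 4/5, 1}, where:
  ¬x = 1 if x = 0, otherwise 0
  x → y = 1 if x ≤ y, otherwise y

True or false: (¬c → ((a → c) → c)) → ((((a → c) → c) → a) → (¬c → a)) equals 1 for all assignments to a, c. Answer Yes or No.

Yes

At a = 4/5, c = 1, for instance:
¬c = ¬1 = 0
a → c = 4/5 → 1 = 1
(a → c) → c = 1 → 1 = 1
¬c → ((a → c) → c) = 0 → 1 = 1
((a → c) → c) → a = 1 → 4/5 = 4/5
¬c → a = 0 → 4/5 = 1
(((a → c) → c) → a) → (¬c → a) = 4/5 → 1 = 1
(¬c → ((a → c) → c)) → ((((a → c) → c) → a) → (¬c → a)) = 1 → 1 = 1
and checking the remaining 35 assignments likewise gives ≥ 1 in every case.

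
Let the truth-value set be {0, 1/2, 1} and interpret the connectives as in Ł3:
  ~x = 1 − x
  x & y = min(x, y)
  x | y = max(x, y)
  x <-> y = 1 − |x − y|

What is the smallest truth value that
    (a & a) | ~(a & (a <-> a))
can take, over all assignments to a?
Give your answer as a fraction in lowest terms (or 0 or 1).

Take a = 1/2:
a & a = 1/2 & 1/2 = 1/2
a <-> a = 1/2 <-> 1/2 = 1
a & (a <-> a) = 1/2 & 1 = 1/2
~(a & (a <-> a)) = ~1/2 = 1/2
(a & a) | ~(a & (a <-> a)) = 1/2 | 1/2 = 1/2
No assignment yields a value below 1/2, so this is the minimum.

1/2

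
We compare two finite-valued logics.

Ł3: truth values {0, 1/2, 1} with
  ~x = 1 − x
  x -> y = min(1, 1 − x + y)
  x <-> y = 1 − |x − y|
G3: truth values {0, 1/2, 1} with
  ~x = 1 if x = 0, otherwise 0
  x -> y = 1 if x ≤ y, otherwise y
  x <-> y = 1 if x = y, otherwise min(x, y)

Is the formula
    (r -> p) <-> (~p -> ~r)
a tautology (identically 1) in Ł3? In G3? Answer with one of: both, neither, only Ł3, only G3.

only Ł3

In Ł3: every assignment gives 1 — tautology.
In G3: at p = 1/2, r = 1 the value is 1/2 — not a tautology.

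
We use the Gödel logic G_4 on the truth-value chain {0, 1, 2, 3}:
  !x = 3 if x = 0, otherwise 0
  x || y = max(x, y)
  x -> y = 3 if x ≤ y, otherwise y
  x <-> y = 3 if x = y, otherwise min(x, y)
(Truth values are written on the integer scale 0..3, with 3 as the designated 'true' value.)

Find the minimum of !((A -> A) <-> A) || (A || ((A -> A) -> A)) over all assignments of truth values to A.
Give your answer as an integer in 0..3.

Take A = 1:
A -> A = 1 -> 1 = 3
(A -> A) <-> A = 3 <-> 1 = 1
!((A -> A) <-> A) = !1 = 0
A -> A = 1 -> 1 = 3
(A -> A) -> A = 3 -> 1 = 1
A || ((A -> A) -> A) = 1 || 1 = 1
!((A -> A) <-> A) || (A || ((A -> A) -> A)) = 0 || 1 = 1
No assignment yields a value below 1, so this is the minimum.

1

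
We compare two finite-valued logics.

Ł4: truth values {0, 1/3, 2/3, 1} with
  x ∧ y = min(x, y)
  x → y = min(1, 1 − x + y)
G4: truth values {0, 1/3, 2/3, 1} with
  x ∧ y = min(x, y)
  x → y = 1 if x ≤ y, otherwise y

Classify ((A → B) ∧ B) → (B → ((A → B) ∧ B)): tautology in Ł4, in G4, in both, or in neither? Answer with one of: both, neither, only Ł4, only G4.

both

In Ł4: every assignment gives 1 — tautology.
In G4: every assignment gives 1 — tautology.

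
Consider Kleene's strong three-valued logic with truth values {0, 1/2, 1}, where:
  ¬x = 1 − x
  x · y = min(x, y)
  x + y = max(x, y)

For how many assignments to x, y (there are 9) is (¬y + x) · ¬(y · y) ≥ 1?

x = 0, y = 0 ↦ 1  ≥
x = 0, y = 1/2 ↦ 1/2  <
x = 0, y = 1 ↦ 0  <
x = 1/2, y = 0 ↦ 1  ≥
x = 1/2, y = 1/2 ↦ 1/2  <
x = 1/2, y = 1 ↦ 0  <
x = 1, y = 0 ↦ 1  ≥
x = 1, y = 1/2 ↦ 1/2  <
x = 1, y = 1 ↦ 0  <
So 3 of the 9 assignments meet the threshold.

3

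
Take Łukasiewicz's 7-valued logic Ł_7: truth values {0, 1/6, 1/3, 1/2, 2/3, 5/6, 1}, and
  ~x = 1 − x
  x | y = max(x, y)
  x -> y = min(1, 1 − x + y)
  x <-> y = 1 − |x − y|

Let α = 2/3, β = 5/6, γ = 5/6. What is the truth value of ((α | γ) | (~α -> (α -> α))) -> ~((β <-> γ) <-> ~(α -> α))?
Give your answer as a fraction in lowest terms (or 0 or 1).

1

α | γ = 2/3 | 5/6 = 5/6
~α = ~2/3 = 1/3
α -> α = 2/3 -> 2/3 = 1
~α -> (α -> α) = 1/3 -> 1 = 1
(α | γ) | (~α -> (α -> α)) = 5/6 | 1 = 1
β <-> γ = 5/6 <-> 5/6 = 1
α -> α = 2/3 -> 2/3 = 1
~(α -> α) = ~1 = 0
(β <-> γ) <-> ~(α -> α) = 1 <-> 0 = 0
~((β <-> γ) <-> ~(α -> α)) = ~0 = 1
((α | γ) | (~α -> (α -> α))) -> ~((β <-> γ) <-> ~(α -> α)) = 1 -> 1 = 1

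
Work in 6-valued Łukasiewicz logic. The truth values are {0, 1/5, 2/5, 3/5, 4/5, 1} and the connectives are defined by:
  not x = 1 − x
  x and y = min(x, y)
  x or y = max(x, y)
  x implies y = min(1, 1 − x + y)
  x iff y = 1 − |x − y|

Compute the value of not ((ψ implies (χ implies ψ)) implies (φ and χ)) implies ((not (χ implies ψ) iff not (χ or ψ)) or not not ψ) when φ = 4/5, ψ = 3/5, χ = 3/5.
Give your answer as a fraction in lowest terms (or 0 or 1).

1

χ implies ψ = 3/5 implies 3/5 = 1
ψ implies (χ implies ψ) = 3/5 implies 1 = 1
φ and χ = 4/5 and 3/5 = 3/5
(ψ implies (χ implies ψ)) implies (φ and χ) = 1 implies 3/5 = 3/5
not ((ψ implies (χ implies ψ)) implies (φ and χ)) = not 3/5 = 2/5
χ implies ψ = 3/5 implies 3/5 = 1
not (χ implies ψ) = not 1 = 0
χ or ψ = 3/5 or 3/5 = 3/5
not (χ or ψ) = not 3/5 = 2/5
not (χ implies ψ) iff not (χ or ψ) = 0 iff 2/5 = 3/5
not ψ = not 3/5 = 2/5
not not ψ = not 2/5 = 3/5
(not (χ implies ψ) iff not (χ or ψ)) or not not ψ = 3/5 or 3/5 = 3/5
not ((ψ implies (χ implies ψ)) implies (φ and χ)) implies ((not (χ implies ψ) iff not (χ or ψ)) or not not ψ) = 2/5 implies 3/5 = 1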